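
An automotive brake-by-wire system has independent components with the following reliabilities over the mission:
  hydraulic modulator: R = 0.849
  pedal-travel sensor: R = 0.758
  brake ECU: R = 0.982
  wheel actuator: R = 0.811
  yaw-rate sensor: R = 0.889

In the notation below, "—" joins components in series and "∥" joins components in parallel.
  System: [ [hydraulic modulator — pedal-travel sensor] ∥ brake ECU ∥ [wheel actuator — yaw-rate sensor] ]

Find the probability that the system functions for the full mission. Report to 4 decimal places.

Series (hydraulic modulator and pedal-travel sensor): 0.849000 × 0.758000 = 0.643542
Series (wheel actuator and yaw-rate sensor): 0.811000 × 0.889000 = 0.720979
Parallel ([0.643542], brake ECU, and [0.720979]): 1 − (1 − 0.643542)(1 − 0.982000)(1 − 0.720979) = 0.9982

0.9982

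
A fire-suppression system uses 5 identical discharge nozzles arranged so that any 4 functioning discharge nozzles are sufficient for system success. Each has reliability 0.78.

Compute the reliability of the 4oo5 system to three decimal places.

0.696

R = Σ_{i=4}^{5} C(5,i) p^i (1−p)^{5−i} with p = 0.78
C(5,4)·0.78^4·0.22^1 = 0.40717
C(5,5)·0.78^5·0.22^0 = 0.28872
Sum = 0.696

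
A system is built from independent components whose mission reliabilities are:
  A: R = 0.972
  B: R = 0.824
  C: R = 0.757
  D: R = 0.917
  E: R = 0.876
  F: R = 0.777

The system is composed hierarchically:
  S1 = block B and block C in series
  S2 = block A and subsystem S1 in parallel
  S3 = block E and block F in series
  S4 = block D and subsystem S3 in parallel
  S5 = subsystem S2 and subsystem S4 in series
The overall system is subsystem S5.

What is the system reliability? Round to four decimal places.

0.9632

Series (B and C): 0.824000 × 0.757000 = 0.623768
Parallel (A and [0.623768]): 1 − (1 − 0.972000)(1 − 0.623768) = 0.989466
Series (E and F): 0.876000 × 0.777000 = 0.680652
Parallel (D and [0.680652]): 1 − (1 − 0.917000)(1 − 0.680652) = 0.973494
Series ([0.989466] and [0.973494]): 0.989466 × 0.973494 = 0.9632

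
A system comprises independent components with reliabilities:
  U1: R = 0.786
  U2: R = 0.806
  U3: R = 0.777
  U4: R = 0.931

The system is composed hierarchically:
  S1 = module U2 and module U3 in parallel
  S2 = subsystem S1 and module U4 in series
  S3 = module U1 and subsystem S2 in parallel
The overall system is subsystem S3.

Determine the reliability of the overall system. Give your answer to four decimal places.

0.9766

Parallel (U2 and U3): 1 − (1 − 0.806000)(1 − 0.777000) = 0.956738
Series ([0.956738] and U4): 0.956738 × 0.931000 = 0.890723
Parallel (U1 and [0.890723]): 1 − (1 − 0.786000)(1 − 0.890723) = 0.9766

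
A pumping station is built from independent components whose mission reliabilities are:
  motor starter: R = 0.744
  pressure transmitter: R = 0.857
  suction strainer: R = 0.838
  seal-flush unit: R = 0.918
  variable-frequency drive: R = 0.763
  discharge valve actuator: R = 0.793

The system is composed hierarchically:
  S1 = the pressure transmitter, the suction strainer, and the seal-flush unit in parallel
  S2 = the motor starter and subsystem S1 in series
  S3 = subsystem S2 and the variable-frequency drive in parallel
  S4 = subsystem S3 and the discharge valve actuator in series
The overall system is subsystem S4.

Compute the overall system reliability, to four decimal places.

Parallel (pressure transmitter, suction strainer, and seal-flush unit): 1 − (1 − 0.857000)(1 − 0.838000)(1 − 0.918000) = 0.998100
Series (motor starter and [0.998100]): 0.744000 × 0.998100 = 0.742586
Parallel ([0.742586] and variable-frequency drive): 1 − (1 − 0.742586)(1 − 0.763000) = 0.938993
Series ([0.938993] and discharge valve actuator): 0.938993 × 0.793000 = 0.7446

0.7446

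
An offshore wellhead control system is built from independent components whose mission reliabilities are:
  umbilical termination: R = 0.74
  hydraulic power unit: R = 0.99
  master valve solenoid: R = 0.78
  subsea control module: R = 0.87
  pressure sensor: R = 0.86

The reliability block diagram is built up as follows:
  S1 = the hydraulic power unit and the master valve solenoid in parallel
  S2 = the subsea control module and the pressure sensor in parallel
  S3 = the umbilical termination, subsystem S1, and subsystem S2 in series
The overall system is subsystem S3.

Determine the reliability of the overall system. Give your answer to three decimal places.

0.725

Parallel (hydraulic power unit and master valve solenoid): 1 − (1 − 0.99000)(1 − 0.78000) = 0.99780
Parallel (subsea control module and pressure sensor): 1 − (1 − 0.87000)(1 − 0.86000) = 0.98180
Series (umbilical termination, [0.99780], and [0.98180]): 0.74000 × 0.99780 × 0.98180 = 0.725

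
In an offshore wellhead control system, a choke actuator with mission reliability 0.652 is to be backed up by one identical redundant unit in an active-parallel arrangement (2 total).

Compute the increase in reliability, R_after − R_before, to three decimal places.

0.227

R_before = 0.652
R_after = 1 − (1 − 0.652)^2 = 0.879
ΔR = 0.879 − 0.652 = 0.227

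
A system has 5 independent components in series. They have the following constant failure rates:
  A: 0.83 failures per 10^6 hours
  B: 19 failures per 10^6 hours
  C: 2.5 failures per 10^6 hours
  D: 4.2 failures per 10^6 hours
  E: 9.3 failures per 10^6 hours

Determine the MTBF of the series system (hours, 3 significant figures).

27900

Series of exponential components: λ_sys = Σ λ_i
λ_sys = 0.00000083 + 0.000019 + 0.0000025 + 0.0000042 + 0.0000093 = 3.5830e-05 /h
MTBF = 1 / λ_sys = 27900 h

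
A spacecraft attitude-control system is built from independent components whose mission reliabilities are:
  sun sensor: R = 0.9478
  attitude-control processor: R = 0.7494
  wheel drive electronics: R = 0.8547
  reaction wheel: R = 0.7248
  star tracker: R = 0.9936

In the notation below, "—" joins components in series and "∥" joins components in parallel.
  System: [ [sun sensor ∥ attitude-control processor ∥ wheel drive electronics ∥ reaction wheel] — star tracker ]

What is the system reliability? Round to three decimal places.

0.993

Parallel (sun sensor, attitude-control processor, wheel drive electronics, and reaction wheel): 1 − (1 − 0.94780)(1 − 0.74940)(1 − 0.85470)(1 − 0.72480) = 0.99948
Series ([0.99948] and star tracker): 0.99948 × 0.99360 = 0.993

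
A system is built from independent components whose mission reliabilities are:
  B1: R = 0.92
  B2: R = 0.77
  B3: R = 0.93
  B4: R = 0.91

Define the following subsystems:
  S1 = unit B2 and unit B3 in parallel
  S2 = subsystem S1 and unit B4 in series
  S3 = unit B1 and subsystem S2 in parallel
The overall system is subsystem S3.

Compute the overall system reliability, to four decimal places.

0.9916

Parallel (B2 and B3): 1 − (1 − 0.770000)(1 − 0.930000) = 0.983900
Series ([0.983900] and B4): 0.983900 × 0.910000 = 0.895349
Parallel (B1 and [0.895349]): 1 − (1 − 0.920000)(1 − 0.895349) = 0.9916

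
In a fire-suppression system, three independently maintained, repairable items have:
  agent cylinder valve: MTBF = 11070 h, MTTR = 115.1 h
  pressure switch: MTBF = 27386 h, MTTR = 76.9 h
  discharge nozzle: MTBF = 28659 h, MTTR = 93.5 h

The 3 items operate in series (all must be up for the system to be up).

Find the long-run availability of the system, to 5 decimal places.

A(agent cylinder valve) = MTBF/(MTBF+MTTR) = 11070/(11070+115.1) = 0.989710
A(pressure switch) = MTBF/(MTBF+MTTR) = 27386/(27386+76.9) = 0.997200
A(discharge nozzle) = MTBF/(MTBF+MTTR) = 28659/(28659+93.5) = 0.996748
Series availability: 0.989710 × 0.997200 × 0.996748 = 0.98373

0.98373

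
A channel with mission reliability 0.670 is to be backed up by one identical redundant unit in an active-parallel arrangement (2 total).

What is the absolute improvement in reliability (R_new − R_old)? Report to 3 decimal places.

R_before = 0.670
R_after = 1 − (1 − 0.670)^2 = 0.891
ΔR = 0.891 − 0.670 = 0.221

0.221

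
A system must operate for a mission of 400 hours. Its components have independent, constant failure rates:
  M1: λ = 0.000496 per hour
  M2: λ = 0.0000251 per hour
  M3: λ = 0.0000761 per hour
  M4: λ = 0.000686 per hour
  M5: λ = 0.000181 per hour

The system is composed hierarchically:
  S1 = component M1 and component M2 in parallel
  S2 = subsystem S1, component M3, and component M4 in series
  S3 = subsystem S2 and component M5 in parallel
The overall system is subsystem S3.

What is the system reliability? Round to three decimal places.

0.982

R(M1) = exp(−0.000496 × 400) = 0.82004
R(M2) = exp(−0.0000251 × 400) = 0.99001
R(M3) = exp(−0.0000761 × 400) = 0.97002
R(M4) = exp(−0.000686 × 400) = 0.76003
R(M5) = exp(−0.000181 × 400) = 0.93016
Parallel (M1 and M2): 1 − (1 − 0.82004)(1 − 0.99001) = 0.99820
Series ([0.99820], M3, and M4): 0.99820 × 0.97002 × 0.76003 = 0.73592
Parallel ([0.73592] and M5): 1 − (1 − 0.73592)(1 − 0.93016) = 0.982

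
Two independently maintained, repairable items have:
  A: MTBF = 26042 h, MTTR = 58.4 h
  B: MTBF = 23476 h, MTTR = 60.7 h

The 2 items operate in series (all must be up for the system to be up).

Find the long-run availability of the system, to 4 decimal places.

0.9952

A(A) = MTBF/(MTBF+MTTR) = 26042/(26042+58.4) = 0.997762
A(B) = MTBF/(MTBF+MTTR) = 23476/(23476+60.7) = 0.997421
Series availability: 0.997762 × 0.997421 = 0.9952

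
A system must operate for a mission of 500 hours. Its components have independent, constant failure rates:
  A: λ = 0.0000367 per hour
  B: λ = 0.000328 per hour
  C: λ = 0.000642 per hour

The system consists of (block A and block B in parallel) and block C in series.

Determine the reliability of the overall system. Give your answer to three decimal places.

R(A) = exp(−0.0000367 × 500) = 0.98182
R(B) = exp(−0.000328 × 500) = 0.84874
R(C) = exp(−0.000642 × 500) = 0.72542
Parallel (A and B): 1 − (1 − 0.98182)(1 − 0.84874) = 0.99725
Series ([0.99725] and C): 0.99725 × 0.72542 = 0.723

0.723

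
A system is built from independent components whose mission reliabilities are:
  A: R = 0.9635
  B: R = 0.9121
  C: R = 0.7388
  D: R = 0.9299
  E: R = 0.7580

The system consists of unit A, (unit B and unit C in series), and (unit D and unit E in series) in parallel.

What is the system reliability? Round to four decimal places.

Series (B and C): 0.912100 × 0.738800 = 0.673859
Series (D and E): 0.929900 × 0.758000 = 0.704864
Parallel (A, [0.673859], and [0.704864]): 1 − (1 − 0.963500)(1 − 0.673859)(1 − 0.704864) = 0.9965

0.9965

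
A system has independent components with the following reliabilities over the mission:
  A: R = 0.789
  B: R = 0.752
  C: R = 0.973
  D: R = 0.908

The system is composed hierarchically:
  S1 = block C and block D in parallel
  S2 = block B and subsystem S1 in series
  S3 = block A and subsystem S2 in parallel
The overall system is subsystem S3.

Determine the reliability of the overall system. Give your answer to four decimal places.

Parallel (C and D): 1 − (1 − 0.973000)(1 − 0.908000) = 0.997516
Series (B and [0.997516]): 0.752000 × 0.997516 = 0.750132
Parallel (A and [0.750132]): 1 − (1 − 0.789000)(1 − 0.750132) = 0.9473

0.9473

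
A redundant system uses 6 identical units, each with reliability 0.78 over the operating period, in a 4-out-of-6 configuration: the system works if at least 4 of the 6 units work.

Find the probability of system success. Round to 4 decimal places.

0.8750

R = Σ_{i=4}^{6} C(6,i) p^i (1−p)^{6−i} with p = 0.78
C(6,4)·0.78^4·0.22^2 = 0.268729
C(6,5)·0.78^5·0.22^1 = 0.381107
C(6,6)·0.78^6·0.22^0 = 0.225200
Sum = 0.8750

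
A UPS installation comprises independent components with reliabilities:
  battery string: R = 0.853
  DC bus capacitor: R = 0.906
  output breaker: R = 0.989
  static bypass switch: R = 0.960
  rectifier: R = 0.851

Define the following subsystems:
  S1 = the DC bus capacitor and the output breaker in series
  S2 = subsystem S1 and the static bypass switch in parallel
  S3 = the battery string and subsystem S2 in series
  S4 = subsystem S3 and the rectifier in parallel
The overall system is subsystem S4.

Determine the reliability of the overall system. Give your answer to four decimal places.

0.9776

Series (DC bus capacitor and output breaker): 0.906000 × 0.989000 = 0.896034
Parallel ([0.896034] and static bypass switch): 1 − (1 − 0.896034)(1 − 0.960000) = 0.995841
Series (battery string and [0.995841]): 0.853000 × 0.995841 = 0.849452
Parallel ([0.849452] and rectifier): 1 − (1 − 0.849452)(1 − 0.851000) = 0.9776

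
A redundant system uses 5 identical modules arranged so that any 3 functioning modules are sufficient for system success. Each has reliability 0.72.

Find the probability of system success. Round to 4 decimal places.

R = Σ_{i=3}^{5} C(5,i) p^i (1−p)^{5−i} with p = 0.72
C(5,3)·0.72^3·0.28^2 = 0.292626
C(5,4)·0.72^4·0.28^1 = 0.376234
C(5,5)·0.72^5·0.28^0 = 0.193492
Sum = 0.8624

0.8624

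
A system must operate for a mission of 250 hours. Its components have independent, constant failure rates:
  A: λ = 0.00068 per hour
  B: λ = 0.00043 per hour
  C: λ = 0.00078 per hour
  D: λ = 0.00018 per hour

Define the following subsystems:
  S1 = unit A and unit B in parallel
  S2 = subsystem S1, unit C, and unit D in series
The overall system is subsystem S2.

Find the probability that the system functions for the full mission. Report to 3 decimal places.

0.774

R(A) = exp(−0.00068 × 250) = 0.84366
R(B) = exp(−0.00043 × 250) = 0.89808
R(C) = exp(−0.00078 × 250) = 0.82283
R(D) = exp(−0.00018 × 250) = 0.95600
Parallel (A and B): 1 − (1 − 0.84366)(1 − 0.89808) = 0.98407
Series ([0.98407], C, and D): 0.98407 × 0.82283 × 0.95600 = 0.774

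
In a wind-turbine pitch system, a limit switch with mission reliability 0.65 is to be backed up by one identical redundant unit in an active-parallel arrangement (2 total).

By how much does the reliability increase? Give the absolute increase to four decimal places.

0.2275

R_before = 0.65
R_after = 1 − (1 − 0.65)^2 = 0.8775
ΔR = 0.8775 − 0.65 = 0.2275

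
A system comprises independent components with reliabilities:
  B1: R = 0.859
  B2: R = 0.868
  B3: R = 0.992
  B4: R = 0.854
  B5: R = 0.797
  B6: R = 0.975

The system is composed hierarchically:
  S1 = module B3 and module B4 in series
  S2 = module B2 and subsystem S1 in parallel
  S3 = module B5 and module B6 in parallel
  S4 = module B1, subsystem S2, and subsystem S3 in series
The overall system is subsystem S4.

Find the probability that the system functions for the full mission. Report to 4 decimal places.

Series (B3 and B4): 0.992000 × 0.854000 = 0.847168
Parallel (B2 and [0.847168]): 1 − (1 − 0.868000)(1 − 0.847168) = 0.979826
Parallel (B5 and B6): 1 − (1 − 0.797000)(1 − 0.975000) = 0.994925
Series (B1, [0.979826], and [0.994925]): 0.859000 × 0.979826 × 0.994925 = 0.8374

0.8374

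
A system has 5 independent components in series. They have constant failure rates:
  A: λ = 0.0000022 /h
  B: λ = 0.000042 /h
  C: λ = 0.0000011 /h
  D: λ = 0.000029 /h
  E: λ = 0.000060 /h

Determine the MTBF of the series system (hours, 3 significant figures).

Series of exponential components: λ_sys = Σ λ_i
λ_sys = 0.0000022 + 0.000042 + 0.0000011 + 0.000029 + 0.000060 = 1.3430e-04 /h
MTBF = 1 / λ_sys = 7450 h

7450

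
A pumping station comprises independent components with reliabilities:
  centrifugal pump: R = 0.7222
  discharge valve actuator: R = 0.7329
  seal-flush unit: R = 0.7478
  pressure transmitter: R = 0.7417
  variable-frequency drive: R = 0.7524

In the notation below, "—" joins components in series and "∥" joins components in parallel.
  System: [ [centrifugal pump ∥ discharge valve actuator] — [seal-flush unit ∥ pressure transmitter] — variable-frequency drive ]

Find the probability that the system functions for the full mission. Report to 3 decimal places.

Parallel (centrifugal pump and discharge valve actuator): 1 − (1 − 0.72220)(1 − 0.73290) = 0.92580
Parallel (seal-flush unit and pressure transmitter): 1 − (1 − 0.74780)(1 − 0.74170) = 0.93486
Series ([0.92580], [0.93486], and variable-frequency drive): 0.92580 × 0.93486 × 0.75240 = 0.651

0.651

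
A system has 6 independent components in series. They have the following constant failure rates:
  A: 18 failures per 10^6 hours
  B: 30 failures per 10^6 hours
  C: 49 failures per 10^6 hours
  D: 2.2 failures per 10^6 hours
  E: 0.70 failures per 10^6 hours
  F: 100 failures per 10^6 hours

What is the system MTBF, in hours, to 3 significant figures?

5000

Series of exponential components: λ_sys = Σ λ_i
λ_sys = 0.000018 + 0.000030 + 0.000049 + 0.0000022 + 0.00000070 + 0.00010 = 1.9990e-04 /h
MTBF = 1 / λ_sys = 5000 h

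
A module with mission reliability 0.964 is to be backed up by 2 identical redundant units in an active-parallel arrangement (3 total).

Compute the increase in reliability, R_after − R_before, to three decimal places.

R_before = 0.964
R_after = 1 − (1 − 0.964)^3 = 1.000
ΔR = 1.000 − 0.964 = 0.036

0.036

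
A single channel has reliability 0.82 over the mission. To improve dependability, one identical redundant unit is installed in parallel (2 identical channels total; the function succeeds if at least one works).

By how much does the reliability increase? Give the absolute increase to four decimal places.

R_before = 0.82
R_after = 1 − (1 − 0.82)^2 = 0.9676
ΔR = 0.9676 − 0.82 = 0.1476

0.1476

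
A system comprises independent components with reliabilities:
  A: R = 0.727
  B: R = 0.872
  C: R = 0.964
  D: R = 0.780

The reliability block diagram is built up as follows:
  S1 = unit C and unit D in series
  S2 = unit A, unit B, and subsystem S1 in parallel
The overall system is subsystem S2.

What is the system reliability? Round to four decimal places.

0.9913

Series (C and D): 0.964000 × 0.780000 = 0.751920
Parallel (A, B, and [0.751920]): 1 − (1 − 0.727000)(1 − 0.872000)(1 − 0.751920) = 0.9913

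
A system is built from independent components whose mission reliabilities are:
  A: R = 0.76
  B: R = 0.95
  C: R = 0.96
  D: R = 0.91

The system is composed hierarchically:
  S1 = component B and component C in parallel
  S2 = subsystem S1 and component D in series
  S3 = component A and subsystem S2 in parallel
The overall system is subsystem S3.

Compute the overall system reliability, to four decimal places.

Parallel (B and C): 1 − (1 − 0.950000)(1 − 0.960000) = 0.998000
Series ([0.998000] and D): 0.998000 × 0.910000 = 0.908180
Parallel (A and [0.908180]): 1 − (1 − 0.760000)(1 − 0.908180) = 0.9780

0.9780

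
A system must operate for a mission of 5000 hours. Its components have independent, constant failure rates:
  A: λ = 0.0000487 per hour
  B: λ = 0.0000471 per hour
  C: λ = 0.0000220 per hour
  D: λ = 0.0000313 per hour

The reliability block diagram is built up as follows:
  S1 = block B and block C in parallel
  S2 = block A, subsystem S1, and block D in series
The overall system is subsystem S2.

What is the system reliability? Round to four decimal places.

R(A) = exp(−0.0000487 × 5000) = 0.783879
R(B) = exp(−0.0000471 × 5000) = 0.790176
R(C) = exp(−0.0000220 × 5000) = 0.895834
R(D) = exp(−0.0000313 × 5000) = 0.855132
Parallel (B and C): 1 − (1 − 0.790176)(1 − 0.895834) = 0.978143
Series (A, [0.978143], and D): 0.783879 × 0.978143 × 0.855132 = 0.6557

0.6557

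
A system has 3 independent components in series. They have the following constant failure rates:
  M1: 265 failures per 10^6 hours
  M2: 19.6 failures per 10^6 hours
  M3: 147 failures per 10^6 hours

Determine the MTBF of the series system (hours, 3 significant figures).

2320

Series of exponential components: λ_sys = Σ λ_i
λ_sys = 0.000265 + 0.0000196 + 0.000147 = 4.3160e-04 /h
MTBF = 1 / λ_sys = 2320 h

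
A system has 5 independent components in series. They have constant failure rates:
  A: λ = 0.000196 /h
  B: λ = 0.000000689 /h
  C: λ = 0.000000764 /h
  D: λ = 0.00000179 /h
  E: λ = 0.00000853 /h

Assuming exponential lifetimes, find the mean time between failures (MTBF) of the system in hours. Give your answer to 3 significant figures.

4810

Series of exponential components: λ_sys = Σ λ_i
λ_sys = 0.000196 + 0.000000689 + 0.000000764 + 0.00000179 + 0.00000853 = 2.0777e-04 /h
MTBF = 1 / λ_sys = 4810 h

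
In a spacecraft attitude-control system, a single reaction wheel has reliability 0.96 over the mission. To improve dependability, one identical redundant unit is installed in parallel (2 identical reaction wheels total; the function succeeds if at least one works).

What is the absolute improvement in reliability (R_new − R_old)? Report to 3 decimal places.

0.038

R_before = 0.96
R_after = 1 − (1 − 0.96)^2 = 0.998
ΔR = 0.998 − 0.96 = 0.038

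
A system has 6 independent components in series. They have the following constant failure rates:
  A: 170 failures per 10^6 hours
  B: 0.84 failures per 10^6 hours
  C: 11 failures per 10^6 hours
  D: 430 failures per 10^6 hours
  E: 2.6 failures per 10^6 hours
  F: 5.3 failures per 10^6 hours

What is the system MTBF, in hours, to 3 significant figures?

1610

Series of exponential components: λ_sys = Σ λ_i
λ_sys = 0.00017 + 0.00000084 + 0.000011 + 0.00043 + 0.0000026 + 0.0000053 = 6.1974e-04 /h
MTBF = 1 / λ_sys = 1610 h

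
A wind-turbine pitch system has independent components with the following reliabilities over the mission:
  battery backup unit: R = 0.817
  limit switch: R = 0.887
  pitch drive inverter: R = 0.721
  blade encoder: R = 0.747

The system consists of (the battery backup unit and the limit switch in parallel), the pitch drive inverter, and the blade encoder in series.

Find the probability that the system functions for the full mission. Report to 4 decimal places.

0.5274

Parallel (battery backup unit and limit switch): 1 − (1 − 0.817000)(1 − 0.887000) = 0.979321
Series ([0.979321], pitch drive inverter, and blade encoder): 0.979321 × 0.721000 × 0.747000 = 0.5274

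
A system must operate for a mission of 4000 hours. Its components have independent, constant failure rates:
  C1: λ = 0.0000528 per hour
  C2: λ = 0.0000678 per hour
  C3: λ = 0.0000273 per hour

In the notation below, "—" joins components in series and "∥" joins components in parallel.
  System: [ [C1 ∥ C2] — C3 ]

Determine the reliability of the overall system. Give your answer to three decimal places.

0.856

R(C1) = exp(−0.0000528 × 4000) = 0.80961
R(C2) = exp(−0.0000678 × 4000) = 0.76246
R(C3) = exp(−0.0000273 × 4000) = 0.89655
Parallel (C1 and C2): 1 − (1 − 0.80961)(1 − 0.76246) = 0.95477
Series ([0.95477] and C3): 0.95477 × 0.89655 = 0.856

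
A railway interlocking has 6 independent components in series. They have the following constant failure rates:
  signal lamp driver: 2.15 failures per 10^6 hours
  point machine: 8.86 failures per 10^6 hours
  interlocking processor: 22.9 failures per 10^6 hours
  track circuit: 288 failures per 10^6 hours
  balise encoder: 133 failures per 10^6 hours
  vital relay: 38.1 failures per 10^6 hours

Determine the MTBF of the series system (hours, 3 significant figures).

2030

Series of exponential components: λ_sys = Σ λ_i
λ_sys = 0.00000215 + 0.00000886 + 0.0000229 + 0.000288 + 0.000133 + 0.0000381 = 4.9301e-04 /h
MTBF = 1 / λ_sys = 2030 h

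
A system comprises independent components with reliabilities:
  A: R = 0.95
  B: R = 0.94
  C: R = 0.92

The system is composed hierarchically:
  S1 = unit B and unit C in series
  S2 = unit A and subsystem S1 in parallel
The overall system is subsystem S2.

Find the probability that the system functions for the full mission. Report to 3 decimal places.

Series (B and C): 0.94000 × 0.92000 = 0.86480
Parallel (A and [0.86480]): 1 − (1 − 0.95000)(1 − 0.86480) = 0.993

0.993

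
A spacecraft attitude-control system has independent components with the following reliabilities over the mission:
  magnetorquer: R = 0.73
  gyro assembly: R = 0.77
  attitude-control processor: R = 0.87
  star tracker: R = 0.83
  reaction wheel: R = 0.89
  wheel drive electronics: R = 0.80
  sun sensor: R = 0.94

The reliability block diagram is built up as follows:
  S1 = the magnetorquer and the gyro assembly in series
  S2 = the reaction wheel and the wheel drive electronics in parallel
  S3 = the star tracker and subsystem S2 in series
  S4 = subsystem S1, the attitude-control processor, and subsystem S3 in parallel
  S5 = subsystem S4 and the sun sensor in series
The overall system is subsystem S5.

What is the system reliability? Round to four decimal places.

0.9299

Series (magnetorquer and gyro assembly): 0.730000 × 0.770000 = 0.562100
Parallel (reaction wheel and wheel drive electronics): 1 − (1 − 0.890000)(1 − 0.800000) = 0.978000
Series (star tracker and [0.978000]): 0.830000 × 0.978000 = 0.811740
Parallel ([0.562100], attitude-control processor, and [0.811740]): 1 − (1 − 0.562100)(1 − 0.870000)(1 − 0.811740) = 0.989283
Series ([0.989283] and sun sensor): 0.989283 × 0.940000 = 0.9299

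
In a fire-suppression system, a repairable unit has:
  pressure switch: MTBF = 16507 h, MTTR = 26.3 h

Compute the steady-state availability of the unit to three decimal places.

A(pressure switch) = MTBF/(MTBF+MTTR) = 16507/(16507+26.3) = 0.998

0.998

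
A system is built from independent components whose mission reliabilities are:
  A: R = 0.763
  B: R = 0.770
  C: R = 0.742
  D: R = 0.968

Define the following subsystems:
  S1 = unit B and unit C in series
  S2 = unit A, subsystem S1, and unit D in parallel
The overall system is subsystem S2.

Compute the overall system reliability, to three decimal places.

0.997

Series (B and C): 0.77000 × 0.74200 = 0.57134
Parallel (A, [0.57134], and D): 1 − (1 − 0.76300)(1 − 0.57134)(1 − 0.96800) = 0.997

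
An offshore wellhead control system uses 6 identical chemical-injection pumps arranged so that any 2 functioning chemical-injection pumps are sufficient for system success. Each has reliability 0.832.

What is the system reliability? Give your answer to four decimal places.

0.9993

R = Σ_{i=2}^{6} C(6,i) p^i (1−p)^{6−i} with p = 0.832
C(6,2)·0.832^2·0.168^4 = 0.008271
C(6,3)·0.832^3·0.168^3 = 0.054617
C(6,4)·0.832^4·0.168^2 = 0.202863
C(6,5)·0.832^5·0.168^1 = 0.401862
C(6,6)·0.832^6·0.168^0 = 0.331696
Sum = 0.9993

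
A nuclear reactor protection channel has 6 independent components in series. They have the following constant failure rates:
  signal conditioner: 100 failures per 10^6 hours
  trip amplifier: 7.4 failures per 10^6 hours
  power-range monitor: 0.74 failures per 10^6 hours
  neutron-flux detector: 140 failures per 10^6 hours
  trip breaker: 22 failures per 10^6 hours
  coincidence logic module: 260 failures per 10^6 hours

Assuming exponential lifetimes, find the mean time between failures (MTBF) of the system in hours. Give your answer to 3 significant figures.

1890

Series of exponential components: λ_sys = Σ λ_i
λ_sys = 0.00010 + 0.0000074 + 0.00000074 + 0.00014 + 0.000022 + 0.00026 = 5.3014e-04 /h
MTBF = 1 / λ_sys = 1890 h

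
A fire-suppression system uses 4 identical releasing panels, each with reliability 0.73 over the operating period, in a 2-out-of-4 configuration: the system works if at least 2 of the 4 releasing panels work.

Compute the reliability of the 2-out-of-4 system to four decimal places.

0.9372

R = Σ_{i=2}^{4} C(4,i) p^i (1−p)^{4−i} with p = 0.73
C(4,2)·0.73^2·0.27^2 = 0.233090
C(4,3)·0.73^3·0.27^1 = 0.420138
C(4,4)·0.73^4·0.27^0 = 0.283982
Sum = 0.9372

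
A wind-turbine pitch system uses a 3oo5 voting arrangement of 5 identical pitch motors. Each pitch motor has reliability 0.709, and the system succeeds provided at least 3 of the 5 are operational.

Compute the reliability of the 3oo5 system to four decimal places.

R = Σ_{i=3}^{5} C(5,i) p^i (1−p)^{5−i} with p = 0.709
C(5,3)·0.709^3·0.291^2 = 0.301804
C(5,4)·0.709^4·0.291^1 = 0.367661
C(5,5)·0.709^5·0.291^0 = 0.179156
Sum = 0.8486

0.8486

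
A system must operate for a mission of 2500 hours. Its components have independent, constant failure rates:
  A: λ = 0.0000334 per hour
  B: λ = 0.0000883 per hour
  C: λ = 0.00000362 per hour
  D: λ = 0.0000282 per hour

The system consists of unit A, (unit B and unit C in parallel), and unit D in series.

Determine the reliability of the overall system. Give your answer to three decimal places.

0.856

R(A) = exp(−0.0000334 × 2500) = 0.91989
R(B) = exp(−0.0000883 × 2500) = 0.80192
R(C) = exp(−0.00000362 × 2500) = 0.99099
R(D) = exp(−0.0000282 × 2500) = 0.93193
Parallel (B and C): 1 − (1 − 0.80192)(1 − 0.99099) = 0.99822
Series (A, [0.99822], and D): 0.91989 × 0.99822 × 0.93193 = 0.856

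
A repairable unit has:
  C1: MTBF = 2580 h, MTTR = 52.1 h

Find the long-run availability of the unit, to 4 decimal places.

A(C1) = MTBF/(MTBF+MTTR) = 2580/(2580+52.1) = 0.9802

0.9802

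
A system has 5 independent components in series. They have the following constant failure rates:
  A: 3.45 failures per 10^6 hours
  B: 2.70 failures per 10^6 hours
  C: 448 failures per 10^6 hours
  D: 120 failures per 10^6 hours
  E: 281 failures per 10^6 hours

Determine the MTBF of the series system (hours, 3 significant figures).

1170

Series of exponential components: λ_sys = Σ λ_i
λ_sys = 0.00000345 + 0.00000270 + 0.000448 + 0.000120 + 0.000281 = 8.5515e-04 /h
MTBF = 1 / λ_sys = 1170 h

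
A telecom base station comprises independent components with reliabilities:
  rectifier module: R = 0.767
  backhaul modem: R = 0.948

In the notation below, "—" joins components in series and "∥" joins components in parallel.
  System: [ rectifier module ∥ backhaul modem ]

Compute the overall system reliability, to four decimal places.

Parallel (rectifier module and backhaul modem): 1 − (1 − 0.767000)(1 − 0.948000) = 0.9879

0.9879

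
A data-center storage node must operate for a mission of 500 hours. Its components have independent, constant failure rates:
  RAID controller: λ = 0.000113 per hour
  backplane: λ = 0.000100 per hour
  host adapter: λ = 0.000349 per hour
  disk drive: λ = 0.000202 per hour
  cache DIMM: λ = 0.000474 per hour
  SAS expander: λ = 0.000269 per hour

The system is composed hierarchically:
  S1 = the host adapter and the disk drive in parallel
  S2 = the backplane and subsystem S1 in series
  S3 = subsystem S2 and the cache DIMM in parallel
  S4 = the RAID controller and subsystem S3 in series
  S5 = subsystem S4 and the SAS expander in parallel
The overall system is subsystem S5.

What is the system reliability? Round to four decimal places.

R(RAID controller) = exp(−0.000113 × 500) = 0.945066
R(backplane) = exp(−0.000100 × 500) = 0.951229
R(host adapter) = exp(−0.000349 × 500) = 0.839877
R(disk drive) = exp(−0.000202 × 500) = 0.903933
R(cache DIMM) = exp(−0.000474 × 500) = 0.788991
R(SAS expander) = exp(−0.000269 × 500) = 0.874153
Parallel (host adapter and disk drive): 1 − (1 − 0.839877)(1 − 0.903933) = 0.984617
Series (backplane and [0.984617]): 0.951229 × 0.984617 = 0.936596
Parallel ([0.936596] and cache DIMM): 1 − (1 − 0.936596)(1 − 0.788991) = 0.986621
Series (RAID controller and [0.986621]): 0.945066 × 0.986621 = 0.932422
Parallel ([0.932422] and SAS expander): 1 − (1 − 0.932422)(1 − 0.874153) = 0.9915

0.9915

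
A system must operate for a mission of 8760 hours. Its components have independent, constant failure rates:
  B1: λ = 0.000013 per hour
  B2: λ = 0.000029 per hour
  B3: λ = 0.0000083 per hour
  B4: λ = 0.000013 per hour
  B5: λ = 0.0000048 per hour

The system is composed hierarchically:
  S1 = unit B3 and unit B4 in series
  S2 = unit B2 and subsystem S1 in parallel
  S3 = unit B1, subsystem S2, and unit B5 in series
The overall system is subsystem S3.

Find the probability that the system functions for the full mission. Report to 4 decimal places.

0.8229

R(B1) = exp(−0.000013 × 8760) = 0.892365
R(B2) = exp(−0.000029 × 8760) = 0.775661
R(B3) = exp(−0.0000083 × 8760) = 0.929872
R(B4) = exp(−0.000013 × 8760) = 0.892365
R(B5) = exp(−0.0000048 × 8760) = 0.958824
Series (B3 and B4): 0.929872 × 0.892365 = 0.829785
Parallel (B2 and [0.829785]): 1 − (1 − 0.775661)(1 − 0.829785) = 0.961814
Series (B1, [0.961814], and B5): 0.892365 × 0.961814 × 0.958824 = 0.8229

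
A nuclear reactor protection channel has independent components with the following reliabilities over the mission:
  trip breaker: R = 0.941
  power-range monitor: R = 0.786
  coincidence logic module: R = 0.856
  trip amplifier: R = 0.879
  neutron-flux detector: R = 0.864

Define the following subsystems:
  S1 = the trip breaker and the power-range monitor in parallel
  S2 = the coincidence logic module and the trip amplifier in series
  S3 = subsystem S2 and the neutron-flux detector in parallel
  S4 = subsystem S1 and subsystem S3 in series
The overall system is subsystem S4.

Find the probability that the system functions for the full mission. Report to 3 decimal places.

Parallel (trip breaker and power-range monitor): 1 − (1 − 0.94100)(1 − 0.78600) = 0.98737
Series (coincidence logic module and trip amplifier): 0.85600 × 0.87900 = 0.75242
Parallel ([0.75242] and neutron-flux detector): 1 − (1 − 0.75242)(1 − 0.86400) = 0.96633
Series ([0.98737] and [0.96633]): 0.98737 × 0.96633 = 0.954

0.954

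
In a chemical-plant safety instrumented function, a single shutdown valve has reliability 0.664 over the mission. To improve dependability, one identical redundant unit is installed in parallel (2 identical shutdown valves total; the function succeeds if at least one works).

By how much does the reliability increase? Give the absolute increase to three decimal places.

0.223

R_before = 0.664
R_after = 1 − (1 − 0.664)^2 = 0.887
ΔR = 0.887 − 0.664 = 0.223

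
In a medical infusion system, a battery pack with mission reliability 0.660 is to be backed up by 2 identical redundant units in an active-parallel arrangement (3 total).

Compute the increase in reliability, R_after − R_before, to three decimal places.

0.301

R_before = 0.660
R_after = 1 − (1 − 0.660)^3 = 0.961
ΔR = 0.961 − 0.660 = 0.301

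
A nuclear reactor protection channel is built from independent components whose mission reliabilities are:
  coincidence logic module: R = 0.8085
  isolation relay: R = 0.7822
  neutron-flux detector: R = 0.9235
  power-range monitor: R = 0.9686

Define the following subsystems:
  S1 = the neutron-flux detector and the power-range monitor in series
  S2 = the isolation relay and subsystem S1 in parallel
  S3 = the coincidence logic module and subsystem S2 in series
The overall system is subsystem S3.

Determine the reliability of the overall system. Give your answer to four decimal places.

Series (neutron-flux detector and power-range monitor): 0.923500 × 0.968600 = 0.894502
Parallel (isolation relay and [0.894502]): 1 − (1 − 0.782200)(1 − 0.894502) = 0.977023
Series (coincidence logic module and [0.977023]): 0.808500 × 0.977023 = 0.7899

0.7899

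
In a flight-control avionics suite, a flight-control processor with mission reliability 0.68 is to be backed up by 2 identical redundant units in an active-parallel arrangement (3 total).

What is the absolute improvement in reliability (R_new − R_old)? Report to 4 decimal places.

R_before = 0.68
R_after = 1 − (1 − 0.68)^3 = 0.9672
ΔR = 0.9672 − 0.68 = 0.2872

0.2872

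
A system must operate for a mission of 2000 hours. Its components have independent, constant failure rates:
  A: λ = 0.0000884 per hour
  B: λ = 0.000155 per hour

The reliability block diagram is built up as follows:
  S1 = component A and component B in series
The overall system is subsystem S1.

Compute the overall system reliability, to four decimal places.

R(A) = exp(−0.0000884 × 2000) = 0.837947
R(B) = exp(−0.000155 × 2000) = 0.733447
Series (A and B): 0.837947 × 0.733447 = 0.6146

0.6146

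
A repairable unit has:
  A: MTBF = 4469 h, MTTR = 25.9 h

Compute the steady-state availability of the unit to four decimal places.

0.9942

A(A) = MTBF/(MTBF+MTTR) = 4469/(4469+25.9) = 0.9942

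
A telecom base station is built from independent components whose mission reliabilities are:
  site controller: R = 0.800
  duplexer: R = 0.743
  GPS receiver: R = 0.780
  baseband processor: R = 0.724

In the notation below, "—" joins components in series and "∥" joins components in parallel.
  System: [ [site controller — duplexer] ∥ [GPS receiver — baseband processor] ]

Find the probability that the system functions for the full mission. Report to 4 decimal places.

0.8235

Series (site controller and duplexer): 0.800000 × 0.743000 = 0.594400
Series (GPS receiver and baseband processor): 0.780000 × 0.724000 = 0.564720
Parallel ([0.594400] and [0.564720]): 1 − (1 − 0.594400)(1 − 0.564720) = 0.8235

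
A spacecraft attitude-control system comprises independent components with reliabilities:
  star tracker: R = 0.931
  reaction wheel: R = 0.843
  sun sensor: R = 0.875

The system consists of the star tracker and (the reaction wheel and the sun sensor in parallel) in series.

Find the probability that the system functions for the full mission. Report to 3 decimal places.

Parallel (reaction wheel and sun sensor): 1 − (1 − 0.84300)(1 − 0.87500) = 0.98038
Series (star tracker and [0.98038]): 0.93100 × 0.98038 = 0.913

0.913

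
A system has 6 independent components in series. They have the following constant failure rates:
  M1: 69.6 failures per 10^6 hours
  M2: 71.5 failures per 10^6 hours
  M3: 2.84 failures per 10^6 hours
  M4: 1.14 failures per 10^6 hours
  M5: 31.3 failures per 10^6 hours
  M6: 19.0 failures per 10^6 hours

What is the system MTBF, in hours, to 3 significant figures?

Series of exponential components: λ_sys = Σ λ_i
λ_sys = 0.0000696 + 0.0000715 + 0.00000284 + 0.00000114 + 0.0000313 + 0.0000190 = 1.9538e-04 /h
MTBF = 1 / λ_sys = 5120 h

5120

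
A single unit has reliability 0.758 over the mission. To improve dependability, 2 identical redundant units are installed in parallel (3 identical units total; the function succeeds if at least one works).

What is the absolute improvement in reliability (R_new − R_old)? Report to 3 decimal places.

R_before = 0.758
R_after = 1 − (1 − 0.758)^3 = 0.986
ΔR = 0.986 − 0.758 = 0.228

0.228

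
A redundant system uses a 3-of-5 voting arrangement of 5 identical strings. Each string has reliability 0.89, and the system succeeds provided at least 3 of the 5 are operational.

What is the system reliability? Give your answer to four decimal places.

R = Σ_{i=3}^{5} C(5,i) p^i (1−p)^{5−i} with p = 0.89
C(5,3)·0.89^3·0.11^2 = 0.085301
C(5,4)·0.89^4·0.11^1 = 0.345082
C(5,5)·0.89^5·0.11^0 = 0.558406
Sum = 0.9888

0.9888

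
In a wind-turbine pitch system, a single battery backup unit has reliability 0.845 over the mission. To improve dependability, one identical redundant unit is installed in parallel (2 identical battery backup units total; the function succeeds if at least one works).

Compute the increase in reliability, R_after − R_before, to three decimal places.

R_before = 0.845
R_after = 1 − (1 − 0.845)^2 = 0.976
ΔR = 0.976 − 0.845 = 0.131

0.131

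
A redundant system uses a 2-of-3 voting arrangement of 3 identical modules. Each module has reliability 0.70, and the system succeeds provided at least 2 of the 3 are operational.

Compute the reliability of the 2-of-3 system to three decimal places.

0.784

R = Σ_{i=2}^{3} C(3,i) p^i (1−p)^{3−i} with p = 0.70
C(3,2)·0.70^2·0.30^1 = 0.44100
C(3,3)·0.70^3·0.30^0 = 0.34300
Sum = 0.784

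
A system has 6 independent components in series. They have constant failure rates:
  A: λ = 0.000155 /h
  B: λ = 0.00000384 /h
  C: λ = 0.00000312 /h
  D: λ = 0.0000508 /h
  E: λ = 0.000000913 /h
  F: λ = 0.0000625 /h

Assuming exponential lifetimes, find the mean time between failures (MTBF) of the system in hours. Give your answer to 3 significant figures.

3620

Series of exponential components: λ_sys = Σ λ_i
λ_sys = 0.000155 + 0.00000384 + 0.00000312 + 0.0000508 + 0.000000913 + 0.0000625 = 2.7617e-04 /h
MTBF = 1 / λ_sys = 3620 h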